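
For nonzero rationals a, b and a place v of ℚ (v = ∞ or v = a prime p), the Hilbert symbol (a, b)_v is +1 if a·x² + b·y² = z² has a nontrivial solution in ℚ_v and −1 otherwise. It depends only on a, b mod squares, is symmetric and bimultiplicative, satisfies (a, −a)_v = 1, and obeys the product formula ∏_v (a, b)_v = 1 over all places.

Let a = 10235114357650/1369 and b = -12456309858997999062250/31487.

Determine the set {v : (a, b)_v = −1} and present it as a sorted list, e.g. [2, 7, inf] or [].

(a, b) ≡ (58786, -230) mod (ℚ^×)²; places V = {2, 5, 7, 13, 17, 19, 23, 29, 37, ∞}.
(a,b)_17: α=1, u≡7; β=2, v≡13 (mod 17); (7|17)=-1, (13|17)=+1; sign (−1)^0·-1^2·+1^1 = +1.
(a,b)_13: α=3, u≡6; β=6, v≡4 (mod 13); (6|13)=-1, (4|13)=+1; sign (−1)^0·-1^6·+1^3 = +1.
(a,b)_19: α=1, u≡4; β=2, v≡6 (mod 19); (4|19)=+1, (6|19)=+1; sign (−1)^0·+1^2·+1^1 = +1.
(a,b)_7: α=3, u≡5; β=6, v≡2 (mod 7); (5|7)=-1, (2|7)=+1; sign (−1)^0·-1^6·+1^3 = +1.
(a,b)_∞: sgn(58786)=+, sgn(-230)=−, so +1.
(a,b)_29: α=2, u≡26; β=2, v≡27 (mod 29); (26|29)=-1, (27|29)=-1; sign (−1)^0·-1^2·-1^2 = +1.
(a,b)_2: α=1, β=1; u≡1, v≡5 (mod 8); ε(u)ε(v)=0·0, αω(v)=1·1, βω(u)=1·0; sum ≡ 1  ⇒  -1.
(a,b)_5: α=2, u≡4; β=3, v≡1 (mod 5); (4|5)=+1, (1|5)=+1; sign (−1)^0·+1^3·+1^2 = +1.
(a,b)_37: α=-2, u≡34; β=-2, v≡20 (mod 37); (34|37)=+1, (20|37)=-1; sign (−1)^0·+1^-2·-1^-2 = +1.
(a,b)_23: α=0, u≡11; β=-1, v≡9 (mod 23); (11|23)=-1, (9|23)=+1; sign (−1)^0·-1^-1·+1^0 = -1.
(58786, -230 / ℚ) ramifies at {2, 23}: a division algebra.

[2, 23]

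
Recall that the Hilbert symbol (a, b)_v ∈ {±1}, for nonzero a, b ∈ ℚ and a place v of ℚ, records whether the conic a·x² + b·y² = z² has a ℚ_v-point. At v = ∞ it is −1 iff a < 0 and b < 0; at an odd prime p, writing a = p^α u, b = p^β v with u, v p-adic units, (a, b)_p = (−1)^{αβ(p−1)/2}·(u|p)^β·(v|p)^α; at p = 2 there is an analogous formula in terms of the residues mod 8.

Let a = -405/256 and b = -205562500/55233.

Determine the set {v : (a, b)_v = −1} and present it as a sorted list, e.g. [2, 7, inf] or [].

Mod squares: a ≡ -5, b ≡ -55913. Check v ∈ {∞, 2, 3, 5, 11, 13, 17, 19, 23}.
v=11: a=11^0·(≡8), b=11^1·(≡2) mod 11; (8|11)=-1, (2|11)=-1; (−1)^{0·1·5}·(-1)^1·(-1)^0 = -1.
v=5: a=5^1·(≡4), b=5^6·(≡3) mod 5; (4|5)=+1, (3|5)=-1; (−1)^{1·6·2}·(+1)^6·(-1)^1 = -1.
v=13: a=13^0·(≡7), b=13^1·(≡7) mod 13; (7|13)=-1, (7|13)=-1; (−1)^{0·1·6}·(-1)^1·(-1)^0 = -1.
v=∞: -5 < 0 and -55913 < 0  ⇒  (a,b)_∞ = -1.
v=17: a=17^0·(≡3), b=17^-1·(≡2) mod 17; (3|17)=-1, (2|17)=+1; (−1)^{0·-1·8}·(-1)^-1·(+1)^0 = -1.
v=2: v_2(a)=-8, v_2(b)=2; units ≡ 3, 7 (mod 8); ε·ε+αω+βω = 1·1+-8·0+2·1 ≡ 1  ⇒  (a,b)_2 = -1.
v=23: a=23^0·(≡3), b=23^1·(≡7) mod 23; (3|23)=+1, (7|23)=-1; (−1)^{0·1·11}·(+1)^1·(-1)^0 = +1.
v=3: a=3^4·(≡1), b=3^-2·(≡1) mod 3; (1|3)=+1, (1|3)=+1; (−1)^{4·-2·1}·(+1)^-2·(+1)^4 = +1.
v=19: a=19^0·(≡12), b=19^-2·(≡1) mod 19; (12|19)=-1, (1|19)=+1; (−1)^{0·-2·9}·(-1)^-2·(+1)^0 = +1.
Ram(-5, -55913) = {2, 5, 11, 13, 17, ∞}; no ℚ_2-point on the conic.

[2, 5, 11, 13, 17, inf]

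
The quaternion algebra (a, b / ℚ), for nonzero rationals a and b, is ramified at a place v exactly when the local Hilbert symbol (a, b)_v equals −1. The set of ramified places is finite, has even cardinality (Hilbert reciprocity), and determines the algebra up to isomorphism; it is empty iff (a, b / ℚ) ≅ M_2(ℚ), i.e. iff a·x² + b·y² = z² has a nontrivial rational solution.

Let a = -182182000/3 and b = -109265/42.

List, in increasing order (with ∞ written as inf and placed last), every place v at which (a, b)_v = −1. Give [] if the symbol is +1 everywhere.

[3, 5, 7, inf]

(a, b) ≡ (-165, -2730) mod (ℚ^×)²; places V = {2, 3, 5, 7, 11, 13, 41, ∞}.
(a,b)_11: α=1, u≡6; β=0, v≡1 (mod 11); (6|11)=-1, (1|11)=+1; sign (−1)^0·-1^0·+1^1 = +1.
(a,b)_2: α=4, β=-1; u≡3, v≡3 (mod 8); ε(u)ε(v)=1·1, αω(v)=4·1, βω(u)=-1·1; sum ≡ 0  ⇒  +1.
(a,b)_13: α=2, u≡4; β=1, v≡2 (mod 13); (4|13)=+1, (2|13)=-1; sign (−1)^0·+1^1·-1^2 = +1.
(a,b)_41: α=0, u≡8; β=2, v≡17 (mod 41); (8|41)=+1, (17|41)=-1; sign (−1)^0·+1^2·-1^0 = +1.
(a,b)_3: α=-1, u≡2; β=-1, v≡2 (mod 3); (2|3)=-1, (2|3)=-1; sign (−1)^1·-1^-1·-1^-1 = -1.
(a,b)_7: α=2, u≡5; β=-1, v≡2 (mod 7); (5|7)=-1, (2|7)=+1; sign (−1)^0·-1^-1·+1^2 = -1.
(a,b)_5: α=3, u≡3; β=1, v≡1 (mod 5); (3|5)=-1, (1|5)=+1; sign (−1)^0·-1^1·+1^3 = -1.
(a,b)_∞: sgn(-165)=−, sgn(-2730)=−, so -1.
|Ram(-165, -2730)| = 4, even; anisotropic at {3, 5, 7, ∞}.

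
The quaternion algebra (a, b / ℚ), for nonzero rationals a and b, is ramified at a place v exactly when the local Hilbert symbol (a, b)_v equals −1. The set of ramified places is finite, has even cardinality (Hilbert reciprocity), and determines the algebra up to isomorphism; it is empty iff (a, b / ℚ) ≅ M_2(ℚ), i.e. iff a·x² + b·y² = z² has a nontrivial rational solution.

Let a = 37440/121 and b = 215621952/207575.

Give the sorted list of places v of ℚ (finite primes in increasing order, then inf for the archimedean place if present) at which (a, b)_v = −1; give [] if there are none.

Mod squares: a ≡ 65, b ≡ 1581411. Check v ∈ {∞, 2, 3, 5, 7, 11, 13, 19, 23, 41, 43}.
v=13: a=13^1·(≡5), b=13^1·(≡5) mod 13; (5|13)=-1, (5|13)=-1; (−1)^{1·1·6}·(-1)^1·(-1)^1 = +1.
v=∞: 65 > 0 and 1581411 > 0  ⇒  (a,b)_∞ = +1.
v=3: a=3^2·(≡2), b=3^1·(≡1) mod 3; (2|3)=-1, (1|3)=+1; (−1)^{2·1·1}·(-1)^1·(+1)^2 = -1.
v=19: a=19^0·(≡15), b=19^-2·(≡3) mod 19; (15|19)=-1, (3|19)=-1; (−1)^{0·-2·9}·(-1)^-2·(-1)^0 = +1.
v=41: a=41^0·(≡17), b=41^1·(≡10) mod 41; (17|41)=-1, (10|41)=+1; (−1)^{0·1·20}·(-1)^1·(+1)^0 = -1.
v=7: a=7^0·(≡2), b=7^2·(≡6) mod 7; (2|7)=+1, (6|7)=-1; (−1)^{0·2·3}·(+1)^2·(-1)^0 = +1.
v=11: a=11^-2·(≡7), b=11^0·(≡8) mod 11; (7|11)=-1, (8|11)=-1; (−1)^{-2·0·5}·(-1)^0·(-1)^-2 = +1.
v=23: a=23^0·(≡7), b=23^-1·(≡14) mod 23; (7|23)=-1, (14|23)=-1; (−1)^{0·-1·11}·(-1)^-1·(-1)^0 = -1.
v=2: v_2(a)=6, v_2(b)=6; units ≡ 1, 3 (mod 8); ε·ε+αω+βω = 0·1+6·1+6·0 ≡ 0  ⇒  (a,b)_2 = +1.
v=5: a=5^1·(≡3), b=5^-2·(≡4) mod 5; (3|5)=-1, (4|5)=+1; (−1)^{1·-2·2}·(-1)^-2·(+1)^1 = +1.
v=43: a=43^0·(≡7), b=43^1·(≡29) mod 43; (7|43)=-1, (29|43)=-1; (−1)^{0·1·21}·(-1)^1·(-1)^0 = -1.
Ram(65, 1581411) = {3, 23, 41, 43}; no ℚ_3-point on the conic.

[3, 23, 41, 43]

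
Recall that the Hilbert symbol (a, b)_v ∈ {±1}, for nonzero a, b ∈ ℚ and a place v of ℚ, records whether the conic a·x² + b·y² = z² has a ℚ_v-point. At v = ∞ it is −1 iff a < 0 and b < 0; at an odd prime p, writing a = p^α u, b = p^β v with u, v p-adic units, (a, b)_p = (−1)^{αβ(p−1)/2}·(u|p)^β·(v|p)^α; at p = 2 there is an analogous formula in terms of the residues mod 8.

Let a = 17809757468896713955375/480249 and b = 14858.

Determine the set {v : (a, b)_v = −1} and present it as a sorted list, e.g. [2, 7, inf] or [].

[5, 23]

Mod squares: a ≡ 1615, b ≡ 14858. Check v ∈ {∞, 2, 3, 5, 7, 11, 13, 17, 19, 23}.
v=3: a=3^-4·(≡1), b=3^0·(≡2) mod 3; (1|3)=+1, (2|3)=-1; (−1)^{-4·0·1}·(+1)^0·(-1)^-4 = +1.
v=2: v_2(a)=0, v_2(b)=1; units ≡ 7, 5 (mod 8); ε·ε+αω+βω = 1·0+0·1+1·0 ≡ 0  ⇒  (a,b)_2 = +1.
v=23: a=23^6·(≡20), b=23^1·(≡2) mod 23; (20|23)=-1, (2|23)=+1; (−1)^{6·1·11}·(-1)^1·(+1)^6 = -1.
v=7: a=7^-2·(≡6), b=7^0·(≡4) mod 7; (6|7)=-1, (4|7)=+1; (−1)^{-2·0·3}·(-1)^0·(+1)^-2 = +1.
v=19: a=19^3·(≡16), b=19^1·(≡3) mod 19; (16|19)=+1, (3|19)=-1; (−1)^{3·1·9}·(+1)^1·(-1)^3 = +1.
v=11: a=11^-2·(≡9), b=11^0·(≡8) mod 11; (9|11)=+1, (8|11)=-1; (−1)^{-2·0·5}·(+1)^0·(-1)^-2 = +1.
v=∞: 1615 > 0 and 14858 > 0  ⇒  (a,b)_∞ = +1.
v=13: a=13^4·(≡9), b=13^0·(≡12) mod 13; (9|13)=+1, (12|13)=+1; (−1)^{4·0·6}·(+1)^0·(+1)^4 = +1.
v=17: a=17^3·(≡7), b=17^1·(≡7) mod 17; (7|17)=-1, (7|17)=-1; (−1)^{3·1·8}·(-1)^1·(-1)^3 = +1.
v=5: a=5^3·(≡2), b=5^0·(≡3) mod 5; (2|5)=-1, (3|5)=-1; (−1)^{3·0·2}·(-1)^0·(-1)^3 = -1.
|Ram(1615, 14858)| = 2, even; anisotropic at {5, 23}.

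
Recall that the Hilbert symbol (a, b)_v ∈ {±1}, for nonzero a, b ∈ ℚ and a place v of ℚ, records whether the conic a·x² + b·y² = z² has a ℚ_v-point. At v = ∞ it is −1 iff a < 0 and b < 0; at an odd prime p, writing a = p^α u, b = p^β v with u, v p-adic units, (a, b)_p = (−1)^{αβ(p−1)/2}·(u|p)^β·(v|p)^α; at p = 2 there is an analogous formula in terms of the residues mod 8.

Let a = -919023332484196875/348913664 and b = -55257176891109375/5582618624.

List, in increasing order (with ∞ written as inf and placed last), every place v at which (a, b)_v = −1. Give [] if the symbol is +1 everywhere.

Mod squares: a ≡ -3984585, b ≡ -179949. Check v ∈ {∞, 2, 3, 5, 7, 11, 13, 19, 29, 31, 41}.
v=3: a=3^1·(≡1), b=3^3·(≡2) mod 3; (1|3)=+1, (2|3)=-1; (−1)^{1·3·1}·(+1)^3·(-1)^1 = +1.
v=11: a=11^-3·(≡7), b=11^-3·(≡4) mod 11; (7|11)=-1, (4|11)=+1; (−1)^{-3·-3·5}·(-1)^-3·(+1)^-3 = +1.
v=13: a=13^6·(≡8), b=13^4·(≡12) mod 13; (8|13)=-1, (12|13)=+1; (−1)^{6·4·6}·(-1)^4·(+1)^6 = +1.
v=7: a=7^0·(≡2), b=7^1·(≡1) mod 7; (2|7)=+1, (1|7)=+1; (−1)^{0·1·3}·(+1)^1·(+1)^0 = +1.
v=19: a=19^1·(≡6), b=19^1·(≡12) mod 19; (6|19)=+1, (12|19)=-1; (−1)^{1·1·9}·(+1)^1·(-1)^1 = +1.
v=∞: -3984585 < 0 and -179949 < 0  ⇒  (a,b)_∞ = -1.
v=29: a=29^2·(≡17), b=29^2·(≡20) mod 29; (17|29)=-1, (20|29)=+1; (−1)^{2·2·14}·(-1)^2·(+1)^2 = +1.
v=5: a=5^5·(≡3), b=5^6·(≡1) mod 5; (3|5)=-1, (1|5)=+1; (−1)^{5·6·2}·(-1)^6·(+1)^5 = +1.
v=31: a=31^1·(≡22), b=31^0·(≡29) mod 31; (22|31)=-1, (29|31)=-1; (−1)^{1·0·15}·(-1)^0·(-1)^1 = -1.
v=2: v_2(a)=-18, v_2(b)=-22; units ≡ 7, 3 (mod 8); ε·ε+αω+βω = 1·1+-18·1+-22·0 ≡ 1  ⇒  (a,b)_2 = -1.
v=41: a=41^1·(≡14), b=41^1·(≡36) mod 41; (14|41)=-1, (36|41)=+1; (−1)^{1·1·20}·(-1)^1·(+1)^1 = -1.
(-3984585, -179949 / ℚ) ramifies at {2, 31, 41, ∞}: a division algebra.

[2, 31, 41, inf]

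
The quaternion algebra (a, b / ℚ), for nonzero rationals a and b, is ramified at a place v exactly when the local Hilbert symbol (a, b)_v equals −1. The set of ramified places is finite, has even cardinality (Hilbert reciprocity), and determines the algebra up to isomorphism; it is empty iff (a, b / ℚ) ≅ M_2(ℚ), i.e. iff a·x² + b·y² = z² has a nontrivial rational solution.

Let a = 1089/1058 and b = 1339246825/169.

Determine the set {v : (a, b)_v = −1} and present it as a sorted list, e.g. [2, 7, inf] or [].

(a, b) ≡ (2, 148393) mod (ℚ^×)²; places V = {2, 3, 5, 7, 11, 13, 17, 19, 23, 29, 43, ∞}.
(a,b)_13: α=0, u≡2; β=-2, v≡7 (mod 13); (2|13)=-1, (7|13)=-1; sign (−1)^0·-1^-2·-1^0 = +1.
(a,b)_17: α=0, u≡13; β=1, v≡16 (mod 17); (13|17)=+1, (16|17)=+1; sign (−1)^0·+1^1·+1^0 = +1.
(a,b)_11: α=2, u≡10; β=0, v≡1 (mod 11); (10|11)=-1, (1|11)=+1; sign (−1)^0·-1^0·+1^2 = +1.
(a,b)_19: α=0, u≡18; β=2, v≡10 (mod 19); (18|19)=-1, (10|19)=-1; sign (−1)^0·-1^2·-1^0 = +1.
(a,b)_2: α=-1, β=0; u≡1, v≡1 (mod 8); ε(u)ε(v)=0·0, αω(v)=-1·0, βω(u)=0·0; sum ≡ 0  ⇒  +1.
(a,b)_3: α=2, u≡2; β=0, v≡1 (mod 3); (2|3)=-1, (1|3)=+1; sign (−1)^0·-1^0·+1^2 = +1.
(a,b)_5: α=0, u≡3; β=2, v≡2 (mod 5); (3|5)=-1, (2|5)=-1; sign (−1)^0·-1^2·-1^0 = +1.
(a,b)_∞: sgn(2)=+, sgn(148393)=+, so +1.
(a,b)_23: α=-2, u≡4; β=0, v≡11 (mod 23); (4|23)=+1, (11|23)=-1; sign (−1)^0·+1^0·-1^-2 = +1.
(a,b)_29: α=0, u≡26; β=1, v≡25 (mod 29); (26|29)=-1, (25|29)=+1; sign (−1)^0·-1^1·+1^0 = -1.
(a,b)_43: α=0, u≡27; β=1, v≡4 (mod 43); (27|43)=-1, (4|43)=+1; sign (−1)^0·-1^1·+1^0 = -1.
(a,b)_7: α=0, u≡4; β=1, v≡6 (mod 7); (4|7)=+1, (6|7)=-1; sign (−1)^0·+1^1·-1^0 = +1.
|Ram(2, 148393)| = 2, even; anisotropic at {29, 43}.

[29, 43]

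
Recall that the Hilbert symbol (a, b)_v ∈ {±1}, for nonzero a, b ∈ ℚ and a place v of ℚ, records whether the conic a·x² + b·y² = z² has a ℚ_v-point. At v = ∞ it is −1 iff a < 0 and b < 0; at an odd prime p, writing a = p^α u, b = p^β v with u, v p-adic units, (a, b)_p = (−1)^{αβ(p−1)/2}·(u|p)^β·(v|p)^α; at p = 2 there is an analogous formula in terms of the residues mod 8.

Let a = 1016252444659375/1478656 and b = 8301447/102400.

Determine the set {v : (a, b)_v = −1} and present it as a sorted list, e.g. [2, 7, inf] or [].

(a, b) ≡ (55, 7) mod (ℚ^×)²; places V = {2, 3, 5, 7, 11, 19, 29, ∞}.
(a,b)_∞: sgn(55)=+, sgn(7)=+, so +1.
(a,b)_29: α=2, u≡2; β=0, v≡23 (mod 29); (2|29)=-1, (23|29)=+1; sign (−1)^0·-1^0·+1^2 = +1.
(a,b)_7: α=4, u≡5; β=1, v≡4 (mod 7); (5|7)=-1, (4|7)=+1; sign (−1)^0·-1^1·+1^4 = -1.
(a,b)_2: α=-12, β=-12; u≡7, v≡7 (mod 8); ε(u)ε(v)=1·1, αω(v)=-12·0, βω(u)=-12·0; sum ≡ 1  ⇒  -1.
(a,b)_19: α=-2, u≡7; β=0, v≡9 (mod 19); (7|19)=+1, (9|19)=+1; sign (−1)^0·+1^0·+1^-2 = +1.
(a,b)_3: α=0, u≡1; β=4, v≡1 (mod 3); (1|3)=+1, (1|3)=+1; sign (−1)^0·+1^4·+1^0 = +1.
(a,b)_5: α=5, u≡1; β=-2, v≡2 (mod 5); (1|5)=+1, (2|5)=-1; sign (−1)^0·+1^-2·-1^5 = -1.
(a,b)_11: α=5, u≡5; β=4, v≡6 (mod 11); (5|11)=+1, (6|11)=-1; sign (−1)^0·+1^4·-1^5 = -1.
(55, 7 / ℚ) ramifies at {2, 5, 7, 11}: a division algebra.

[2, 5, 7, 11]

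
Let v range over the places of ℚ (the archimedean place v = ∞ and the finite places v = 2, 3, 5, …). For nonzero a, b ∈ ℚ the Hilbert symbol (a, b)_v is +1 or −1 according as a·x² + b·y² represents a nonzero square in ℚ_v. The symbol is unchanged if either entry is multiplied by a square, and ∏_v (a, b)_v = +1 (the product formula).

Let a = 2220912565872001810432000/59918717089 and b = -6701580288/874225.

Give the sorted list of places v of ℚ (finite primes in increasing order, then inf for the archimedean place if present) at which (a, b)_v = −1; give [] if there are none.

[2, 5, 19, 23]

(a, b) ≡ (28405, -11362) mod (ℚ^×)²; places V = {2, 3, 5, 7, 11, 13, 17, 19, 23, ∞}.
(a,b)_13: α=3, u≡3; β=1, v≡10 (mod 13); (3|13)=+1, (10|13)=+1; sign (−1)^0·+1^1·+1^3 = +1.
(a,b)_∞: sgn(28405)=+, sgn(-11362)=−, so +1.
(a,b)_11: α=-4, u≡3; β=-2, v≡9 (mod 11); (3|11)=+1, (9|11)=+1; sign (−1)^0·+1^-2·+1^-4 = +1.
(a,b)_5: α=3, u≡4; β=-2, v≡3 (mod 5); (4|5)=+1, (3|5)=-1; sign (−1)^0·+1^-2·-1^3 = -1.
(a,b)_3: α=0, u≡1; β=2, v≡2 (mod 3); (1|3)=+1, (2|3)=-1; sign (−1)^0·+1^2·-1^0 = +1.
(a,b)_19: α=5, u≡12; β=1, v≡2 (mod 19); (12|19)=-1, (2|19)=-1; sign (−1)^1·-1^1·-1^5 = -1.
(a,b)_2: α=28, β=17; u≡5, v≡7 (mod 8); ε(u)ε(v)=0·1, αω(v)=28·0, βω(u)=17·1; sum ≡ 1  ⇒  -1.
(a,b)_17: α=-4, u≡13; β=-2, v≡3 (mod 17); (13|17)=+1, (3|17)=-1; sign (−1)^0·+1^-2·-1^-4 = +1.
(a,b)_23: α=3, u≡16; β=1, v≡8 (mod 23); (16|23)=+1, (8|23)=+1; sign (−1)^1·+1^1·+1^3 = -1.
(a,b)_7: α=-2, u≡3; β=0, v≡5 (mod 7); (3|7)=-1, (5|7)=-1; sign (−1)^0·-1^0·-1^-2 = +1.
Ram(28405, -11362) = {2, 5, 19, 23}; no ℚ_2-point on the conic.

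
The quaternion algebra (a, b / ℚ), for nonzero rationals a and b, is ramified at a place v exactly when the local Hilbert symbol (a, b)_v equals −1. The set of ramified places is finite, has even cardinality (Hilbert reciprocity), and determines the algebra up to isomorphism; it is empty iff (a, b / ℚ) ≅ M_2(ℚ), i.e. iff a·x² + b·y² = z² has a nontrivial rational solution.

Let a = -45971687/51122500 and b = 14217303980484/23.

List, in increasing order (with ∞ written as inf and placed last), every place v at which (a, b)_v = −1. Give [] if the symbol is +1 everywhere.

Mod squares: a ≡ -47, b ≡ 419543. Check v ∈ {∞, 2, 3, 5, 11, 13, 17, 23, 29, 37, 43, 47}.
v=2: v_2(a)=-2, v_2(b)=2; units ≡ 1, 7 (mod 8); ε·ε+αω+βω = 0·1+-2·0+2·0 ≡ 0  ⇒  (a,b)_2 = +1.
v=3: a=3^0·(≡1), b=3^6·(≡2) mod 3; (1|3)=+1, (2|3)=-1; (−1)^{0·6·1}·(+1)^6·(-1)^0 = +1.
v=29: a=29^0·(≡15), b=29^1·(≡20) mod 29; (15|29)=-1, (20|29)=+1; (−1)^{0·1·14}·(-1)^1·(+1)^0 = -1.
v=37: a=37^0·(≡21), b=37^1·(≡6) mod 37; (21|37)=+1, (6|37)=-1; (−1)^{0·1·18}·(+1)^1·(-1)^0 = +1.
v=13: a=13^-2·(≡6), b=13^0·(≡2) mod 13; (6|13)=-1, (2|13)=-1; (−1)^{-2·0·6}·(-1)^0·(-1)^-2 = +1.
v=17: a=17^0·(≡16), b=17^1·(≡11) mod 17; (16|17)=+1, (11|17)=-1; (−1)^{0·1·8}·(+1)^1·(-1)^0 = +1.
v=47: a=47^1·(≡26), b=47^2·(≡24) mod 47; (26|47)=-1, (24|47)=+1; (−1)^{1·2·23}·(-1)^2·(+1)^1 = +1.
v=23: a=23^2·(≡22), b=23^-1·(≡9) mod 23; (22|23)=-1, (9|23)=+1; (−1)^{2·-1·11}·(-1)^-1·(+1)^2 = -1.
v=43: a=43^2·(≡8), b=43^0·(≡38) mod 43; (8|43)=-1, (38|43)=+1; (−1)^{2·0·21}·(-1)^0·(+1)^2 = +1.
v=5: a=5^-4·(≡3), b=5^0·(≡3) mod 5; (3|5)=-1, (3|5)=-1; (−1)^{-4·0·2}·(-1)^0·(-1)^-4 = +1.
v=11: a=11^-2·(≡8), b=11^2·(≡5) mod 11; (8|11)=-1, (5|11)=+1; (−1)^{-2·2·5}·(-1)^2·(+1)^-2 = +1.
v=∞: -47 < 0 and 419543 > 0  ⇒  (a,b)_∞ = +1.
Ram(-47, 419543) = {23, 29}; no ℚ_23-point on the conic.

[23, 29]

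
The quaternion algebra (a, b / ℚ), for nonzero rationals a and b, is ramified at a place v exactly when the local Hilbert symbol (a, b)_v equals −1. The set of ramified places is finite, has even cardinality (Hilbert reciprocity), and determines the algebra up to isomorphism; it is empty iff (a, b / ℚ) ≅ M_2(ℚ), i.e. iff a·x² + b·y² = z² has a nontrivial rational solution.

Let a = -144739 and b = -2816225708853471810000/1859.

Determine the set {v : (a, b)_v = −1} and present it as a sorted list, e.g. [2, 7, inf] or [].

(a, b) ≡ (-144739, -7245779079) mod (ℚ^×)²; places V = {2, 3, 5, 7, 11, 13, 23, 29, 31, 37, 41, ∞}.
(a,b)_2: α=0, β=4; u≡5, v≡1 (mod 8); ε(u)ε(v)=0·0, αω(v)=0·0, βω(u)=4·1; sum ≡ 0  ⇒  +1.
(a,b)_31: α=1, u≡12; β=3, v≡14 (mod 31); (12|31)=-1, (14|31)=+1; sign (−1)^1·-1^3·+1^1 = +1.
(a,b)_11: α=0, u≡10; β=-1, v≡4 (mod 11); (10|11)=-1, (4|11)=+1; sign (−1)^0·-1^-1·+1^0 = -1.
(a,b)_5: α=0, u≡1; β=4, v≡1 (mod 5); (1|5)=+1, (1|5)=+1; sign (−1)^0·+1^4·+1^0 = +1.
(a,b)_∞: sgn(-144739)=−, sgn(-7245779079)=−, so -1.
(a,b)_41: α=0, u≡32; β=1, v≡39 (mod 41); (32|41)=+1, (39|41)=+1; sign (−1)^0·+1^1·+1^0 = +1.
(a,b)_13: α=0, u≡3; β=-2, v≡7 (mod 13); (3|13)=+1, (7|13)=-1; sign (−1)^0·+1^-2·-1^0 = +1.
(a,b)_23: α=1, u≡9; β=3, v≡3 (mod 23); (9|23)=+1, (3|23)=+1; sign (−1)^1·+1^3·+1^1 = -1.
(a,b)_7: α=1, u≡1; β=1, v≡1 (mod 7); (1|7)=+1, (1|7)=+1; sign (−1)^1·+1^1·+1^1 = -1.
(a,b)_29: α=1, u≡26; β=3, v≡10 (mod 29); (26|29)=-1, (10|29)=-1; sign (−1)^0·-1^3·-1^1 = +1.
(a,b)_37: α=0, u≡5; β=1, v≡32 (mod 37); (5|37)=-1, (32|37)=-1; sign (−1)^0·-1^1·-1^0 = -1.
(a,b)_3: α=0, u≡2; β=1, v≡2 (mod 3); (2|3)=-1, (2|3)=-1; sign (−1)^0·-1^1·-1^0 = -1.
(-144739, -7245779079 / ℚ) ramifies at {3, 7, 11, 23, 37, ∞}: a division algebra.

[3, 7, 11, 23, 37, inf]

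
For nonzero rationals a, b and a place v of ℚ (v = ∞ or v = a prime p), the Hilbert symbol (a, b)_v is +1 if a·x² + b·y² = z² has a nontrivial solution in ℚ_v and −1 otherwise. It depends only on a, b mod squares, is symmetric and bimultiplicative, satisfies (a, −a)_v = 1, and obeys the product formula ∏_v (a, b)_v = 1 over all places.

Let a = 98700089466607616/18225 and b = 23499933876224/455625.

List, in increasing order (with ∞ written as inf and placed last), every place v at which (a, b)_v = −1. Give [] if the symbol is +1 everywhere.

[2, 13]

Mod squares: a ≡ 1334, b ≡ 806. Check v ∈ {∞, 2, 3, 5, 13, 23, 29, 31}.
v=2: v_2(a)=11, v_2(b)=17; units ≡ 3, 3 (mod 8); ε·ε+αω+βω = 1·1+11·1+17·1 ≡ 1  ⇒  (a,b)_2 = -1.
v=31: a=31^2·(≡4), b=31^1·(≡30) mod 31; (4|31)=+1, (30|31)=-1; (−1)^{2·1·15}·(+1)^1·(-1)^2 = +1.
v=3: a=3^-6·(≡2), b=3^-6·(≡2) mod 3; (2|3)=-1, (2|3)=-1; (−1)^{-6·-6·1}·(-1)^-6·(-1)^-6 = +1.
v=5: a=5^-2·(≡4), b=5^-4·(≡1) mod 5; (4|5)=+1, (1|5)=+1; (−1)^{-2·-4·2}·(+1)^-4·(+1)^-2 = +1.
v=∞: 1334 > 0 and 806 > 0  ⇒  (a,b)_∞ = +1.
v=23: a=23^3·(≡6), b=23^2·(≡18) mod 23; (6|23)=+1, (18|23)=+1; (−1)^{3·2·11}·(+1)^2·(+1)^3 = +1.
v=29: a=29^3·(≡12), b=29^2·(≡28) mod 29; (12|29)=-1, (28|29)=+1; (−1)^{3·2·14}·(-1)^2·(+1)^3 = +1.
v=13: a=13^2·(≡6), b=13^1·(≡12) mod 13; (6|13)=-1, (12|13)=+1; (−1)^{2·1·6}·(-1)^1·(+1)^2 = -1.
|Ram(1334, 806)| = 2, even; anisotropic at {2, 13}.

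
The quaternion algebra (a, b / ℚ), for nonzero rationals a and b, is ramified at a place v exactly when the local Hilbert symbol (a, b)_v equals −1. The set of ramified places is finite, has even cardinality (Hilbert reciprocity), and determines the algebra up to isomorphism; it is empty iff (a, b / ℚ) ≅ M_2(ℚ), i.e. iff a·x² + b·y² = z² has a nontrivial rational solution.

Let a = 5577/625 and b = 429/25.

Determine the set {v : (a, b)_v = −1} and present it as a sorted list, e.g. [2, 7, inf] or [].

(a, b) ≡ (33, 429) mod (ℚ^×)²; places V = {2, 3, 5, 11, 13, ∞}.
(a,b)_2: α=0, β=0; u≡1, v≡5 (mod 8); ε(u)ε(v)=0·0, αω(v)=0·1, βω(u)=0·0; sum ≡ 0  ⇒  +1.
(a,b)_11: α=1, u≡5; β=1, v≡2 (mod 11); (5|11)=+1, (2|11)=-1; sign (−1)^1·+1^1·-1^1 = +1.
(a,b)_3: α=1, u≡2; β=1, v≡2 (mod 3); (2|3)=-1, (2|3)=-1; sign (−1)^1·-1^1·-1^1 = -1.
(a,b)_5: α=-4, u≡2; β=-2, v≡4 (mod 5); (2|5)=-1, (4|5)=+1; sign (−1)^0·-1^-2·+1^-4 = +1.
(a,b)_13: α=2, u≡7; β=1, v≡6 (mod 13); (7|13)=-1, (6|13)=-1; sign (−1)^0·-1^1·-1^2 = -1.
(a,b)_∞: sgn(33)=+, sgn(429)=+, so +1.
|Ram(33, 429)| = 2, even; anisotropic at {3, 13}.

[3, 13]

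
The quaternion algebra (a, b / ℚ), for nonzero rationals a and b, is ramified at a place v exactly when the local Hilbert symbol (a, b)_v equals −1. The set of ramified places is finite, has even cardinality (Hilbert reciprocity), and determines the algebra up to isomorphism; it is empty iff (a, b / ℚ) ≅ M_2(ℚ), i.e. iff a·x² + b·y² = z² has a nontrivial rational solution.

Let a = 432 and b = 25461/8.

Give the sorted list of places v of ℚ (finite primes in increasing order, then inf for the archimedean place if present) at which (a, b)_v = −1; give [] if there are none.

(a, b) ≡ (3, 5658) mod (ℚ^×)²; places V = {2, 3, 23, 41, ∞}.
(a,b)_∞: sgn(3)=+, sgn(5658)=+, so +1.
(a,b)_2: α=4, β=-3; u≡3, v≡5 (mod 8); ε(u)ε(v)=1·0, αω(v)=4·1, βω(u)=-3·1; sum ≡ 1  ⇒  -1.
(a,b)_41: α=0, u≡22; β=1, v≡11 (mod 41); (22|41)=-1, (11|41)=-1; sign (−1)^0·-1^1·-1^0 = -1.
(a,b)_23: α=0, u≡18; β=1, v≡9 (mod 23); (18|23)=+1, (9|23)=+1; sign (−1)^0·+1^1·+1^0 = +1.
(a,b)_3: α=3, u≡1; β=3, v≡2 (mod 3); (1|3)=+1, (2|3)=-1; sign (−1)^1·+1^3·-1^3 = +1.
|Ram(3, 5658)| = 2, even; anisotropic at {2, 41}.

[2, 41]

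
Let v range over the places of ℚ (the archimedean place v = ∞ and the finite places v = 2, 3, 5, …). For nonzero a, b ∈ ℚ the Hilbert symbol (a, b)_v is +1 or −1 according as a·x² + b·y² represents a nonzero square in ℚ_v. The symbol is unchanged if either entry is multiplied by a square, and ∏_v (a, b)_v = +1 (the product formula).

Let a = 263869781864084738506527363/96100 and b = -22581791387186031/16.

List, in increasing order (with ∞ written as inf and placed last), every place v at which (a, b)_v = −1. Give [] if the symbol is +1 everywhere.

[7, 13, 19, 47]

(a, b) ≡ (301587, -36519) mod (ℚ^×)²; places V = {2, 3, 5, 7, 11, 13, 19, 31, 37, 47, ∞}.
(a,b)_37: α=1, u≡16; β=1, v≡12 (mod 37); (16|37)=+1, (12|37)=+1; sign (−1)^0·+1^1·+1^1 = +1.
(a,b)_11: α=3, u≡1; β=2, v≡3 (mod 11); (1|11)=+1, (3|11)=+1; sign (−1)^0·+1^2·+1^3 = +1.
(a,b)_5: α=-2, u≡2; β=0, v≡4 (mod 5); (2|5)=-1, (4|5)=+1; sign (−1)^0·-1^0·+1^-2 = +1.
(a,b)_13: α=5, u≡7; β=4, v≡8 (mod 13); (7|13)=-1, (8|13)=-1; sign (−1)^0·-1^4·-1^5 = -1.
(a,b)_2: α=-2, β=-4; u≡3, v≡1 (mod 8); ε(u)ε(v)=1·0, αω(v)=-2·0, βω(u)=-4·1; sum ≡ 0  ⇒  +1.
(a,b)_7: α=8, u≡5; β=1, v≡3 (mod 7); (5|7)=-1, (3|7)=-1; sign (−1)^0·-1^1·-1^8 = -1.
(a,b)_47: α=4, u≡15; β=3, v≡19 (mod 47); (15|47)=-1, (19|47)=-1; sign (−1)^0·-1^3·-1^4 = -1.
(a,b)_19: α=1, u≡10; β=0, v≡18 (mod 19); (10|19)=-1, (18|19)=-1; sign (−1)^0·-1^0·-1^1 = -1.
(a,b)_3: α=3, u≡2; β=5, v≡1 (mod 3); (2|3)=-1, (1|3)=+1; sign (−1)^1·-1^5·+1^3 = +1.
(a,b)_31: α=-2, u≡28; β=0, v≡6 (mod 31); (28|31)=+1, (6|31)=-1; sign (−1)^0·+1^0·-1^-2 = +1.
(a,b)_∞: sgn(301587)=+, sgn(-36519)=−, so +1.
|Ram(301587, -36519)| = 4, even; anisotropic at {7, 13, 19, 47}.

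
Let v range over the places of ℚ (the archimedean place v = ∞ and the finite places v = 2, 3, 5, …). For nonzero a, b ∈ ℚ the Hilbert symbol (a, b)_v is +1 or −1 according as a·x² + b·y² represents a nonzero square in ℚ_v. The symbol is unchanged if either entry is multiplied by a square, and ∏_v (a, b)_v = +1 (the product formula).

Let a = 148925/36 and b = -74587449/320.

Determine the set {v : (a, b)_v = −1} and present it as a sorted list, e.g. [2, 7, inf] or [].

[3, 5, 7, 17, 37, 47]

Mod squares: a ≡ 5957, b ≡ -443445. Check v ∈ {∞, 2, 3, 5, 7, 17, 23, 29, 37, 47}.
v=7: a=7^1·(≡2), b=7^0·(≡3) mod 7; (2|7)=+1, (3|7)=-1; (−1)^{1·0·3}·(+1)^0·(-1)^1 = -1.
v=29: a=29^0·(≡18), b=29^2·(≡22) mod 29; (18|29)=-1, (22|29)=+1; (−1)^{0·2·14}·(-1)^2·(+1)^0 = +1.
v=37: a=37^1·(≡8), b=37^1·(≡9) mod 37; (8|37)=-1, (9|37)=+1; (−1)^{1·1·18}·(-1)^1·(+1)^1 = -1.
v=3: a=3^-2·(≡2), b=3^1·(≡1) mod 3; (2|3)=-1, (1|3)=+1; (−1)^{-2·1·1}·(-1)^1·(+1)^-2 = -1.
v=2: v_2(a)=-2, v_2(b)=-6; units ≡ 5, 3 (mod 8); ε·ε+αω+βω = 0·1+-2·1+-6·1 ≡ 0  ⇒  (a,b)_2 = +1.
v=47: a=47^0·(≡23), b=47^1·(≡17) mod 47; (23|47)=-1, (17|47)=+1; (−1)^{0·1·23}·(-1)^1·(+1)^0 = -1.
v=∞: 5957 > 0 and -443445 < 0  ⇒  (a,b)_∞ = +1.
v=23: a=23^1·(≡8), b=23^0·(≡18) mod 23; (8|23)=+1, (18|23)=+1; (−1)^{1·0·11}·(+1)^0·(+1)^1 = +1.
v=5: a=5^2·(≡2), b=5^-1·(≡4) mod 5; (2|5)=-1, (4|5)=+1; (−1)^{2·-1·2}·(-1)^-1·(+1)^2 = -1.
v=17: a=17^0·(≡11), b=17^1·(≡6) mod 17; (11|17)=-1, (6|17)=-1; (−1)^{0·1·8}·(-1)^1·(-1)^0 = -1.
Ram(5957, -443445) = {3, 5, 7, 17, 37, 47}; no ℚ_3-point on the conic.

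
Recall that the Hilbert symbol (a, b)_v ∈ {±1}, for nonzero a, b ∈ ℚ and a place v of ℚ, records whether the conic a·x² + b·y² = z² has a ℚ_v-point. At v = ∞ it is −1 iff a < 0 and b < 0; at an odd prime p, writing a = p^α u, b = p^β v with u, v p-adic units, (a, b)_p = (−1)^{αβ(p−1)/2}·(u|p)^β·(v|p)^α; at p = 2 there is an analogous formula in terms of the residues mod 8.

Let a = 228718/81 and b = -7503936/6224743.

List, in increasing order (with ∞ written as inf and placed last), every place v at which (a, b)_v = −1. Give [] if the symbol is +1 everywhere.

[17, 19]

Mod squares: a ≡ 238, b ≡ -6783. Check v ∈ {∞, 2, 3, 7, 11, 17, 19, 23, 31, 41}.
v=3: a=3^-4·(≡1), b=3^1·(≡1) mod 3; (1|3)=+1, (1|3)=+1; (−1)^{-4·1·1}·(+1)^1·(+1)^-4 = +1.
v=2: v_2(a)=1, v_2(b)=6; units ≡ 7, 1 (mod 8); ε·ε+αω+βω = 1·0+1·0+6·0 ≡ 0  ⇒  (a,b)_2 = +1.
v=23: a=23^0·(≡12), b=23^-2·(≡13) mod 23; (12|23)=+1, (13|23)=+1; (−1)^{0·-2·11}·(+1)^-2·(+1)^0 = +1.
v=11: a=11^0·(≡7), b=11^2·(≡3) mod 11; (7|11)=-1, (3|11)=+1; (−1)^{0·2·5}·(-1)^2·(+1)^0 = +1.
v=41: a=41^0·(≡21), b=41^-2·(≡10) mod 41; (21|41)=+1, (10|41)=+1; (−1)^{0·-2·20}·(+1)^-2·(+1)^0 = +1.
v=∞: 238 > 0 and -6783 < 0  ⇒  (a,b)_∞ = +1.
v=7: a=7^1·(≡3), b=7^-1·(≡2) mod 7; (3|7)=-1, (2|7)=+1; (−1)^{1·-1·3}·(-1)^-1·(+1)^1 = +1.
v=19: a=19^0·(≡3), b=19^1·(≡9) mod 19; (3|19)=-1, (9|19)=+1; (−1)^{0·1·9}·(-1)^1·(+1)^0 = -1.
v=17: a=17^1·(≡11), b=17^1·(≡8) mod 17; (11|17)=-1, (8|17)=+1; (−1)^{1·1·8}·(-1)^1·(+1)^1 = -1.
v=31: a=31^2·(≡6), b=31^0·(≡22) mod 31; (6|31)=-1, (22|31)=-1; (−1)^{2·0·15}·(-1)^0·(-1)^2 = +1.
|Ram(238, -6783)| = 2, even; anisotropic at {17, 19}.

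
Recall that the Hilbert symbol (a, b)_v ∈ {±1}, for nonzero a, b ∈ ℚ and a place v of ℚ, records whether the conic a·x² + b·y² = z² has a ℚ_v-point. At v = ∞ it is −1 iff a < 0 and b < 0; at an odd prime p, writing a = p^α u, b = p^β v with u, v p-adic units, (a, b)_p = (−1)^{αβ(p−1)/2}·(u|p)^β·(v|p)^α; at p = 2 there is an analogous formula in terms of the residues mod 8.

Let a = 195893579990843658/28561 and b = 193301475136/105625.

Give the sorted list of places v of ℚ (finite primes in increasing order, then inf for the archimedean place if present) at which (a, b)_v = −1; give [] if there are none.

[2, 7]

(a, b) ≡ (42, 1309) mod (ℚ^×)²; places V = {2, 3, 5, 7, 11, 13, 17, 31, ∞}.
(a,b)_7: α=3, u≡5; β=5, v≡5 (mod 7); (5|7)=-1, (5|7)=-1; sign (−1)^1·-1^5·-1^3 = -1.
(a,b)_17: α=4, u≡9; β=1, v≡16 (mod 17); (9|17)=+1, (16|17)=+1; sign (−1)^0·+1^1·+1^4 = +1.
(a,b)_5: α=0, u≡3; β=-4, v≡4 (mod 5); (3|5)=-1, (4|5)=+1; sign (−1)^0·-1^-4·+1^0 = +1.
(a,b)_11: α=4, u≡9; β=1, v≡5 (mod 11); (9|11)=+1, (5|11)=+1; sign (−1)^0·+1^1·+1^4 = +1.
(a,b)_3: α=5, u≡2; β=0, v≡1 (mod 3); (2|3)=-1, (1|3)=+1; sign (−1)^0·-1^0·+1^5 = +1.
(a,b)_31: α=2, u≡29; β=2, v≡9 (mod 31); (29|31)=-1, (9|31)=+1; sign (−1)^0·-1^2·+1^2 = +1.
(a,b)_13: α=-4, u≡1; β=-2, v≡3 (mod 13); (1|13)=+1, (3|13)=+1; sign (−1)^0·+1^-2·+1^-4 = +1.
(a,b)_2: α=1, β=6; u≡5, v≡5 (mod 8); ε(u)ε(v)=0·0, αω(v)=1·1, βω(u)=6·1; sum ≡ 1  ⇒  -1.
(a,b)_∞: sgn(42)=+, sgn(1309)=+, so +1.
|Ram(42, 1309)| = 2, even; anisotropic at {2, 7}.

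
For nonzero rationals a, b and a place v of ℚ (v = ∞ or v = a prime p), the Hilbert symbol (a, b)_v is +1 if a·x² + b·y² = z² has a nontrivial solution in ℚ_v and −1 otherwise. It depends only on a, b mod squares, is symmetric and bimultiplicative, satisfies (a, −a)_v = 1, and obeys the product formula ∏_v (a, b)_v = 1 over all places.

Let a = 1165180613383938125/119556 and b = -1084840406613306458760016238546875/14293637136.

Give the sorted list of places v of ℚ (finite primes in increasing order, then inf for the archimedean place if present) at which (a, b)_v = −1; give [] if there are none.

[13, 17, 37, 41]

Mod squares: a ≡ 380029, b ≡ -14467. Check v ∈ {∞, 2, 3, 5, 13, 17, 23, 31, 37, 41}.
v=17: a=17^2·(≡5), b=17^5·(≡16) mod 17; (5|17)=-1, (16|17)=+1; (−1)^{2·5·8}·(-1)^5·(+1)^2 = -1.
v=41: a=41^-1·(≡34), b=41^-2·(≡34) mod 41; (34|41)=-1, (34|41)=-1; (−1)^{-1·-2·20}·(-1)^-2·(-1)^-1 = -1.
v=31: a=31^3·(≡4), b=31^6·(≡18) mod 31; (4|31)=+1, (18|31)=+1; (−1)^{3·6·15}·(+1)^6·(+1)^3 = +1.
v=∞: 380029 > 0 and -14467 < 0  ⇒  (a,b)_∞ = +1.
v=37: a=37^2·(≡24), b=37^3·(≡21) mod 37; (24|37)=-1, (21|37)=+1; (−1)^{2·3·18}·(-1)^3·(+1)^2 = -1.
v=3: a=3^-6·(≡1), b=3^-12·(≡2) mod 3; (1|3)=+1, (2|3)=-1; (−1)^{-6·-12·1}·(+1)^-12·(-1)^-6 = +1.
v=2: v_2(a)=-2, v_2(b)=-4; units ≡ 5, 5 (mod 8); ε·ε+αω+βω = 0·0+-2·1+-4·1 ≡ 0  ⇒  (a,b)_2 = +1.
v=5: a=5^4·(≡1), b=5^6·(≡3) mod 5; (1|5)=+1, (3|5)=-1; (−1)^{4·6·2}·(+1)^6·(-1)^4 = +1.
v=23: a=23^3·(≡2), b=23^5·(≡14) mod 23; (2|23)=+1, (14|23)=-1; (−1)^{3·5·11}·(+1)^5·(-1)^3 = +1.
v=13: a=13^1·(≡1), b=13^2·(≡5) mod 13; (1|13)=+1, (5|13)=-1; (−1)^{1·2·6}·(+1)^2·(-1)^1 = -1.
Ram(380029, -14467) = {13, 17, 37, 41}; no ℚ_13-point on the conic.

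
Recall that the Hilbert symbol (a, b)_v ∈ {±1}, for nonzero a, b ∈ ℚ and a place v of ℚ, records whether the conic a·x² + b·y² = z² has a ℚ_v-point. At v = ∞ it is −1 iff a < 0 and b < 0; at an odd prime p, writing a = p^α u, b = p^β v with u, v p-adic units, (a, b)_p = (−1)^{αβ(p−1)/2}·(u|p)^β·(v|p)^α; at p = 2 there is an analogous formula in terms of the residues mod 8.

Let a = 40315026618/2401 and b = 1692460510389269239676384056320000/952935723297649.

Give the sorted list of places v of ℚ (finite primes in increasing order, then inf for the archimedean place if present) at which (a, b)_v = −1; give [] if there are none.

(a, b) ≡ (1258, 1495762) mod (ℚ^×)²; places V = {2, 3, 5, 7, 13, 17, 23, 29, 31, 37, 41, 43, ∞}.
(a,b)_23: α=0, u≡16; β=-2, v≡12 (mod 23); (16|23)=+1, (12|23)=+1; sign (−1)^0·+1^-2·+1^0 = +1.
(a,b)_3: α=4, u≡1; β=14, v≡1 (mod 3); (1|3)=+1, (1|3)=+1; sign (−1)^0·+1^14·+1^4 = +1.
(a,b)_43: α=0, u≡15; β=-2, v≡7 (mod 43); (15|43)=+1, (7|43)=-1; sign (−1)^0·+1^-2·-1^0 = +1.
(a,b)_∞: sgn(1258)=+, sgn(1495762)=+, so +1.
(a,b)_5: α=0, u≡3; β=4, v≡3 (mod 5); (3|5)=-1, (3|5)=-1; sign (−1)^0·-1^4·-1^0 = +1.
(a,b)_29: α=0, u≡21; β=3, v≡7 (mod 29); (21|29)=-1, (7|29)=+1; sign (−1)^0·-1^3·+1^0 = -1.
(a,b)_17: α=3, u≡14; β=5, v≡12 (mod 17); (14|17)=-1, (12|17)=-1; sign (−1)^0·-1^5·-1^3 = +1.
(a,b)_13: α=0, u≡1; β=-2, v≡11 (mod 13); (1|13)=+1, (11|13)=-1; sign (−1)^0·+1^-2·-1^0 = +1.
(a,b)_37: α=3, u≡28; β=3, v≡31 (mod 37); (28|37)=+1, (31|37)=-1; sign (−1)^0·+1^3·-1^3 = -1.
(a,b)_2: α=1, β=13; u≡5, v≡1 (mod 8); ε(u)ε(v)=0·0, αω(v)=1·0, βω(u)=13·1; sum ≡ 1  ⇒  -1.
(a,b)_31: α=0, u≡8; β=2, v≡29 (mod 31); (8|31)=+1, (29|31)=-1; sign (−1)^0·+1^2·-1^0 = +1.
(a,b)_41: α=0, u≡27; β=1, v≡23 (mod 41); (27|41)=-1, (23|41)=+1; sign (−1)^0·-1^1·+1^0 = -1.
(a,b)_7: α=-4, u≡6; β=-8, v≡1 (mod 7); (6|7)=-1, (1|7)=+1; sign (−1)^0·-1^-8·+1^-4 = +1.
|Ram(1258, 1495762)| = 4, even; anisotropic at {2, 29, 37, 41}.

[2, 29, 37, 41]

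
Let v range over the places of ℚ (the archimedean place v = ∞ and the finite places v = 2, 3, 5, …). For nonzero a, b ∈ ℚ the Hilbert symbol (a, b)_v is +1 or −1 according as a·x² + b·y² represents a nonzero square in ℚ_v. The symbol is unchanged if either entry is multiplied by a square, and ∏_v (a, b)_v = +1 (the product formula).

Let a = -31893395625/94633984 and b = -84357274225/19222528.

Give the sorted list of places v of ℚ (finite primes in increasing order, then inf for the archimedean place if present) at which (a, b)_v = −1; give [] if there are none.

(a, b) ≡ (-12857, -372853) mod (ℚ^×)²; places V = {2, 3, 5, 7, 13, 19, 23, 29, 43, ∞}.
(a,b)_43: α=1, u≡12; β=1, v≡6 (mod 43); (12|43)=-1, (6|43)=+1; sign (−1)^1·-1^1·+1^1 = +1.
(a,b)_7: α=2, u≡4; β=6, v≡2 (mod 7); (4|7)=+1, (2|7)=+1; sign (−1)^0·+1^6·+1^2 = +1.
(a,b)_2: α=-18, β=-12; u≡7, v≡3 (mod 8); ε(u)ε(v)=1·1, αω(v)=-18·1, βω(u)=-12·0; sum ≡ 1  ⇒  -1.
(a,b)_19: α=-2, u≡5; β=-2, v≡13 (mod 19); (5|19)=+1, (13|19)=-1; sign (−1)^0·+1^-2·-1^-2 = +1.
(a,b)_∞: sgn(-12857)=−, sgn(-372853)=−, so -1.
(a,b)_29: α=0, u≡17; β=1, v≡8 (mod 29); (17|29)=-1, (8|29)=-1; sign (−1)^0·-1^1·-1^0 = -1.
(a,b)_13: α=1, u≡3; β=-1, v≡1 (mod 13); (3|13)=+1, (1|13)=+1; sign (−1)^0·+1^-1·+1^1 = +1.
(a,b)_5: α=4, u≡3; β=2, v≡2 (mod 5); (3|5)=-1, (2|5)=-1; sign (−1)^0·-1^2·-1^4 = +1.
(a,b)_3: α=4, u≡1; β=0, v≡2 (mod 3); (1|3)=+1, (2|3)=-1; sign (−1)^0·+1^0·-1^4 = +1.
(a,b)_23: α=1, u≡4; β=1, v≡3 (mod 23); (4|23)=+1, (3|23)=+1; sign (−1)^1·+1^1·+1^1 = -1.
|Ram(-12857, -372853)| = 4, even; anisotropic at {2, 23, 29, ∞}.

[2, 23, 29, inf]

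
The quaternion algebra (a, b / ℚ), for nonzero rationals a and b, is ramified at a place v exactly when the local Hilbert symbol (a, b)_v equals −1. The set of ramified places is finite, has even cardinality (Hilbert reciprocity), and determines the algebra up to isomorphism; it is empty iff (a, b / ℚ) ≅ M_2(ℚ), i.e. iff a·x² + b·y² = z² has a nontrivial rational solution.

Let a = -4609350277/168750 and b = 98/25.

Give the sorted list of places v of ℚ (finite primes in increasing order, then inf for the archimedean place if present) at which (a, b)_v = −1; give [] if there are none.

[2, 3, 5, 19]

(a, b) ≡ (-3990, 2) mod (ℚ^×)²; places V = {2, 3, 5, 7, 19, 29, ∞}.
(a,b)_2: α=-1, β=1; u≡5, v≡1 (mod 8); ε(u)ε(v)=0·0, αω(v)=-1·0, βω(u)=1·1; sum ≡ 1  ⇒  -1.
(a,b)_3: α=-3, u≡2; β=0, v≡2 (mod 3); (2|3)=-1, (2|3)=-1; sign (−1)^0·-1^0·-1^-3 = -1.
(a,b)_∞: sgn(-3990)=−, sgn(2)=+, so +1.
(a,b)_7: α=3, u≡2; β=2, v≡4 (mod 7); (2|7)=+1, (4|7)=+1; sign (−1)^0·+1^2·+1^3 = +1.
(a,b)_19: α=1, u≡15; β=0, v≡10 (mod 19); (15|19)=-1, (10|19)=-1; sign (−1)^0·-1^0·-1^1 = -1.
(a,b)_5: α=-5, u≡2; β=-2, v≡3 (mod 5); (2|5)=-1, (3|5)=-1; sign (−1)^0·-1^-2·-1^-5 = -1.
(a,b)_29: α=4, u≡21; β=0, v≡19 (mod 29); (21|29)=-1, (19|29)=-1; sign (−1)^0·-1^0·-1^4 = +1.
Ram(-3990, 2) = {2, 3, 5, 19}; no ℚ_2-point on the conic.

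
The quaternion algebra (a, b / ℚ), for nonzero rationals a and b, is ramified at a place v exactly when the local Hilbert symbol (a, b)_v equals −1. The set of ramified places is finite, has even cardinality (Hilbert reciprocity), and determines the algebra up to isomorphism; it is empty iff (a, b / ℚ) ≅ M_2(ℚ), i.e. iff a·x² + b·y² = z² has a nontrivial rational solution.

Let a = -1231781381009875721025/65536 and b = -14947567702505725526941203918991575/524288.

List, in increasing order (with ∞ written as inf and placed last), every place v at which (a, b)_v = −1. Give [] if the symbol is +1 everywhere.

[7, 11, 17, inf]

Mod squares: a ≡ -37961, b ≡ -2046. Check v ∈ {∞, 2, 3, 5, 7, 11, 13, 17, 29, 31, 43}.
v=∞: -37961 < 0 and -2046 < 0  ⇒  (a,b)_∞ = -1.
v=17: a=17^1·(≡14), b=17^2·(≡7) mod 17; (14|17)=-1, (7|17)=-1; (−1)^{1·2·8}·(-1)^2·(-1)^1 = -1.
v=11: a=11^3·(≡9), b=11^5·(≡4) mod 11; (9|11)=+1, (4|11)=+1; (−1)^{3·5·5}·(+1)^5·(+1)^3 = -1.
v=7: a=7^3·(≡2), b=7^4·(≡3) mod 7; (2|7)=+1, (3|7)=-1; (−1)^{3·4·3}·(+1)^4·(-1)^3 = -1.
v=3: a=3^6·(≡1), b=3^7·(≡2) mod 3; (1|3)=+1, (2|3)=-1; (−1)^{6·7·1}·(+1)^7·(-1)^6 = +1.
v=31: a=31^2·(≡18), b=31^3·(≡30) mod 31; (18|31)=+1, (30|31)=-1; (−1)^{2·3·15}·(+1)^3·(-1)^2 = +1.
v=13: a=13^2·(≡12), b=13^4·(≡8) mod 13; (12|13)=+1, (8|13)=-1; (−1)^{2·4·6}·(+1)^4·(-1)^2 = +1.
v=2: v_2(a)=-16, v_2(b)=-19; units ≡ 7, 1 (mod 8); ε·ε+αω+βω = 1·0+-16·0+-19·0 ≡ 0  ⇒  (a,b)_2 = +1.
v=5: a=5^2·(≡4), b=5^2·(≡4) mod 5; (4|5)=+1, (4|5)=+1; (−1)^{2·2·2}·(+1)^2·(+1)^2 = +1.
v=29: a=29^1·(≡25), b=29^2·(≡20) mod 29; (25|29)=+1, (20|29)=+1; (−1)^{1·2·14}·(+1)^2·(+1)^1 = +1.
v=43: a=43^2·(≡32), b=43^4·(≡39) mod 43; (32|43)=-1, (39|43)=-1; (−1)^{2·4·21}·(-1)^4·(-1)^2 = +1.
|Ram(-37961, -2046)| = 4, even; anisotropic at {7, 11, 17, ∞}.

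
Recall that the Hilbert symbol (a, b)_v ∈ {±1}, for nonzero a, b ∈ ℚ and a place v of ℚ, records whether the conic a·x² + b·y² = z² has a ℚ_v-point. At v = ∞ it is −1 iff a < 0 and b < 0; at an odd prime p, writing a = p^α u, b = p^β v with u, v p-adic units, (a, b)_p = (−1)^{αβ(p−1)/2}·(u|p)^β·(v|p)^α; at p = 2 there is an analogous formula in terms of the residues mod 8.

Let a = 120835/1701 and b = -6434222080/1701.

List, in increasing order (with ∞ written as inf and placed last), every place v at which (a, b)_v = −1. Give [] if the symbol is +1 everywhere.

Mod squares: a ≡ 15015, b ≡ -1155. Check v ∈ {∞, 2, 3, 5, 7, 11, 13}.
v=3: a=3^-5·(≡1), b=3^-5·(≡2) mod 3; (1|3)=+1, (2|3)=-1; (−1)^{-5·-5·1}·(+1)^-5·(-1)^-5 = +1.
v=13: a=13^3·(≡5), b=13^4·(≡8) mod 13; (5|13)=-1, (8|13)=-1; (−1)^{3·4·6}·(-1)^4·(-1)^3 = -1.
v=7: a=7^-1·(≡3), b=7^-1·(≡3) mod 7; (3|7)=-1, (3|7)=-1; (−1)^{-1·-1·3}·(-1)^-1·(-1)^-1 = -1.
v=2: v_2(a)=0, v_2(b)=12; units ≡ 7, 5 (mod 8); ε·ε+αω+βω = 1·0+0·1+12·0 ≡ 0  ⇒  (a,b)_2 = +1.
v=5: a=5^1·(≡2), b=5^1·(≡4) mod 5; (2|5)=-1, (4|5)=+1; (−1)^{1·1·2}·(-1)^1·(+1)^1 = -1.
v=11: a=11^1·(≡1), b=11^1·(≡3) mod 11; (1|11)=+1, (3|11)=+1; (−1)^{1·1·5}·(+1)^1·(+1)^1 = -1.
v=∞: 15015 > 0 and -1155 < 0  ⇒  (a,b)_∞ = +1.
Ram(15015, -1155) = {5, 7, 11, 13}; no ℚ_5-point on the conic.

[5, 7, 11, 13]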